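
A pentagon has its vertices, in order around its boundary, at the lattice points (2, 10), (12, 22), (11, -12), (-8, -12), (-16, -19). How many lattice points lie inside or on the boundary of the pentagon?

The shoelace formula gives twice the area as |[2·22 − 12·10] + [12·(-12) − 11·22] + [11·(-12) − (-8)·(-12)] + [(-8)·(-19) − (-16)·(-12)] + [(-16)·10 − 2·(-19)]| = 852, so the area is 426.
The number of boundary lattice points is Σ gcd(|Δx|,|Δy|) = gcd(10,12) + gcd(1,34) + gcd(19,0) + gcd(8,7) + gcd(18,29) = 2+1+19+1+1 = 24.
Pick's theorem gives I = A − B/2 + 1 = 426 − 24/2 + 1 = 415, so the closed region contains I + B = 415 + 24 = 439 lattice points.

439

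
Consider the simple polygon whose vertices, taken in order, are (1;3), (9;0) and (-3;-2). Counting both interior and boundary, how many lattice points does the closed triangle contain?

29

The shoelace formula gives twice the area as |[1·0 − 9·3] + [9·(-2) − (-3)·0] + [(-3)·3 − 1·(-2)]| = 52, so the area is 26.
Summing gcd(|Δx|,|Δy|) over the edges gives the boundary count: gcd(8,3) + gcd(12,2) + gcd(4,5) = 1+2+1 = 4.
Pick's theorem gives I = A − B/2 + 1 = 26 − 4/2 + 1 = 25, so the closed region contains I + B = 25 + 4 = 29 lattice points.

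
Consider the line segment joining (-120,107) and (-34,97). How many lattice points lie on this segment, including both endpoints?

The number of lattice points on a segment between lattice points is gcd(|Δx|,|Δy|) + 1 = gcd(86,10) + 1 = 2 + 1 = 3.

3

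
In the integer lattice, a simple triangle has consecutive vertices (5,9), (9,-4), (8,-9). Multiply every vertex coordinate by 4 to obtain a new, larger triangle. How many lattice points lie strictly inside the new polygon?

255

By the shoelace formula, twice the signed area is |[5·(-4) − 9·9] + [9·(-9) − 8·(-4)] + [8·9 − 5·(-9)]| = 33, so the area is 33/2.
Along each edge there are gcd(|Δx|,|Δy|)+1 lattice points, so counting each shared vertex once the boundary has gcd(4,13) + gcd(1,5) + gcd(3,18) = 1+1+3 = 5.
Scaling by 4 multiplies the area by 4² = 16 (so the new area is 264) and multiplies the boundary lattice-point count by 4, giving 20.
By Pick's theorem, the interior count of the dilated polygon is 264 − 20/2 + 1 = 255.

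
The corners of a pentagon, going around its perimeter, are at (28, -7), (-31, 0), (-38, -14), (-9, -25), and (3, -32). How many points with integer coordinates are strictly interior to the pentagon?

1123

Using the shoelace formula, 2A = |(28·0 − (-31)·(-7)) + ((-31)·(-14) − (-38)·0) + ((-38)·(-25) − (-9)·(-14)) + ((-9)·(-32) − 3·(-25)) + (3·(-7) − 28·(-32))| = 2279, so the area is 2279/2.
Along each edge there are gcd(|Δx|,|Δy|)+1 lattice points, so counting each shared vertex once the boundary has gcd(59,7) + gcd(7,14) + gcd(29,11) + gcd(12,7) + gcd(25,25) = 1+7+1+1+25 = 35.
By Pick's theorem A = I + B/2 − 1, so I = 2279/2 − 35/2 + 1 = 1123.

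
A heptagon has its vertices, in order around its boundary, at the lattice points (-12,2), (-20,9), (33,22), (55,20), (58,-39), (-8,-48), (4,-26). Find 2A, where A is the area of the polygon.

The shoelace formula gives twice the area as |((-12)·9 − (-20)·2) + ((-20)·22 − 33·9) + (33·20 − 55·22) + (55·(-39) − 58·20) + (58·(-48) − (-8)·(-39)) + ((-8)·(-26) − 4·(-48)) + (4·2 − (-12)·(-26))| = 7660, so the area is 3830.

7660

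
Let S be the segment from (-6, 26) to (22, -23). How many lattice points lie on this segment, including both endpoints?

8

The number of lattice points on a segment between lattice points is gcd(|Δx|,|Δy|) + 1 = gcd(28,49) + 1 = 7 + 1 = 8.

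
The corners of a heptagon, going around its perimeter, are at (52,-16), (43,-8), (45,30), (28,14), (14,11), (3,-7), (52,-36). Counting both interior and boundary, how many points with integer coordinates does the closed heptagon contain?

Using the shoelace formula, 2A = |[52·(-8) − 43·(-16)] + [43·30 − 45·(-8)] + [45·14 − 28·30] + [28·11 − 14·14] + [14·(-7) − 3·11] + [3·(-36) − 52·(-7)] + [52·(-16) − 52·(-36)]| = 2989, so the area is 2989/2.
The number of boundary lattice points is Σ gcd(|Δx|,|Δy|) = gcd(9,8) + gcd(2,38) + gcd(17,16) + gcd(14,3) + gcd(11,18) + gcd(49,29) + gcd(0,20) = 1+2+1+1+1+1+20 = 27.
Pick's theorem gives I = A − B/2 + 1 = 2989/2 − 27/2 + 1 = 1482, so the closed region contains I + B = 1482 + 27 = 1509 lattice points.

1509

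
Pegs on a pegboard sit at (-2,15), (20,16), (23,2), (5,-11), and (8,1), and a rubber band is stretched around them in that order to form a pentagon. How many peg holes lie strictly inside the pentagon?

351

Using the shoelace formula, 2A = |((-2)·16 − 20·15) + (20·2 − 23·16) + (23·(-11) − 5·2) + (5·1 − 8·(-11)) + (8·15 − (-2)·1)| = 708, so the area is 354.
Along each edge there are gcd(|Δx|,|Δy|)+1 lattice points, so counting each shared vertex once the boundary has gcd(22,1) + gcd(3,14) + gcd(18,13) + gcd(3,12) + gcd(10,14) = 1+1+1+3+2 = 8.
By Pick's theorem A = I + B/2 − 1, so I = 354 − 8/2 + 1 = 351.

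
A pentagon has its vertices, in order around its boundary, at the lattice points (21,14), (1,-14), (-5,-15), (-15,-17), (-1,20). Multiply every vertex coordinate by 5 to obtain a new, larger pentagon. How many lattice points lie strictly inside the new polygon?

16026

The shoelace formula gives twice the area as |[21·(-14) − 1·14] + [1·(-15) − (-5)·(-14)] + [(-5)·(-17) − (-15)·(-15)] + [(-15)·20 − (-1)·(-17)] + [(-1)·14 − 21·20]| = 1284, so the area is 642.
The number of boundary lattice points is Σ gcd(|Δx|,|Δy|) = gcd(20,28) + gcd(6,1) + gcd(10,2) + gcd(14,37) + gcd(22,6) = 4+1+2+1+2 = 10.
Scaling by 5 multiplies the area by 5² = 25 (so the new area is 16050) and multiplies the boundary lattice-point count by 5, giving 50.
By Pick's theorem, the interior count of the dilated polygon is 16050 − 50/2 + 1 = 16026.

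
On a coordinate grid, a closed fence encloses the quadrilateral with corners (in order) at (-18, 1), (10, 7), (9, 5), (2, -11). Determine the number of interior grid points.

By the shoelace formula, twice the signed area is |((-18)·7 − 10·1) + (10·5 − 9·7) + (9·(-11) − 2·5) + (2·1 − (-18)·(-11))| = 454, so the area is 227.
Summing gcd(|Δx|,|Δy|) over the edges gives the boundary count: gcd(28,6) + gcd(1,2) + gcd(7,16) + gcd(20,12) = 2+1+1+4 = 8.
Pick's theorem gives I = A − B/2 + 1 = 227 − 8/2 + 1 = 224.

224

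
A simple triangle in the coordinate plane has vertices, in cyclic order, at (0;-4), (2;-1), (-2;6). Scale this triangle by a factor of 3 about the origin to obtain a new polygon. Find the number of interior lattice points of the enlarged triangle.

The shoelace formula gives twice the area as |(0·(-1) − 2·(-4)) + (2·6 − (-2)·(-1)) + ((-2)·(-4) − 0·6)| = 26, so the area is 13.
Along each edge there are gcd(|Δx|,|Δy|)+1 lattice points, so counting each shared vertex once the boundary has gcd(2,3) + gcd(4,7) + gcd(2,10) = 1+1+2 = 4.
Scaling by 3 multiplies the area by 3² = 9 (so the new area is 117) and multiplies the boundary lattice-point count by 3, giving 12.
By Pick's theorem, the interior count of the dilated polygon is 117 − 12/2 + 1 = 112.

112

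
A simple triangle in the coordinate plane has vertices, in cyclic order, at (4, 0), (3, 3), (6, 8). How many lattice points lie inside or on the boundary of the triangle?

By the shoelace formula, twice the signed area is |[4·3 − 3·0] + [3·8 − 6·3] + [6·0 − 4·8]| = 14, so the area is 7.
Summing gcd(|Δx|,|Δy|) over the edges gives the boundary count: gcd(1,3) + gcd(3,5) + gcd(2,8) = 1+1+2 = 4.
Pick's theorem gives I = A − B/2 + 1 = 7 − 4/2 + 1 = 6, so the closed region contains I + B = 6 + 4 = 10 lattice points.

10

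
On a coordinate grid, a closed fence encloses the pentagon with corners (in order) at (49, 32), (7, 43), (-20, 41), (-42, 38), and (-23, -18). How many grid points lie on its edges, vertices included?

Summing gcd(|Δx|,|Δy|) over the edges gives the boundary count: gcd(42,11) + gcd(27,2) + gcd(22,3) + gcd(19,56) + gcd(72,50) = 1+1+1+1+2 = 6.

6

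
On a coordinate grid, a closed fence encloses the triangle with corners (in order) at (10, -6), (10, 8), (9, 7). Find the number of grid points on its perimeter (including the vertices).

Along each edge there are gcd(|Δx|,|Δy|)+1 lattice points, so counting each shared vertex once the boundary has gcd(0,14) + gcd(1,1) + gcd(1,13) = 14+1+1 = 16.

16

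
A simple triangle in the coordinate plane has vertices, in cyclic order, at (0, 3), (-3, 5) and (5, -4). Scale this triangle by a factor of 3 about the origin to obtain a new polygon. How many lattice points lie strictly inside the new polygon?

46

Using the shoelace formula, 2A = |(0·5 − (-3)·3) + ((-3)·(-4) − 5·5) + (5·3 − 0·(-4))| = 11, so the area is 11/2.
The number of boundary lattice points is Σ gcd(|Δx|,|Δy|) = gcd(3,2) + gcd(8,9) + gcd(5,7) = 1+1+1 = 3.
Scaling by 3 multiplies the area by 3² = 9 (so the new area is 99/2) and multiplies the boundary lattice-point count by 3, giving 9.
By Pick's theorem, the interior count of the dilated polygon is 99/2 − 9/2 + 1 = 46.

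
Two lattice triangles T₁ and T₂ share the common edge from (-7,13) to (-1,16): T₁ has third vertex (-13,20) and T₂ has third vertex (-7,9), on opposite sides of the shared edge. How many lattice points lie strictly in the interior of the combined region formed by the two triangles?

The union is the simple quadrilateral with vertices (-7,13), (-13,20), (-1,16), (-7,9) in order.
By the shoelace formula, twice the signed area is |[(-7)·20 − (-13)·13] + [(-13)·16 − (-1)·20] + [(-1)·9 − (-7)·16] + [(-7)·13 − (-7)·9]| = 84, so the area is 42.
Along each edge there are gcd(|Δx|,|Δy|)+1 lattice points, so counting each shared vertex once the boundary has gcd(6,7) + gcd(12,4) + gcd(6,7) + gcd(0,4) = 1+4+1+4 = 10.
By Pick's theorem I = A − B/2 + 1 = 42 − 10/2 + 1 = 38.

38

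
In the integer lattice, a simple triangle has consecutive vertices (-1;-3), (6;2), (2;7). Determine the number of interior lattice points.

The shoelace formula gives twice the area as |((-1)·2 − 6·(-3)) + (6·7 − 2·2) + (2·(-3) − (-1)·7)| = 55, so the area is 55/2.
The number of boundary lattice points is Σ gcd(|Δx|,|Δy|) = gcd(7,5) + gcd(4,5) + gcd(3,10) = 1+1+1 = 3.
By Pick's theorem A = I + B/2 − 1, so I = 55/2 − 3/2 + 1 = 27.

27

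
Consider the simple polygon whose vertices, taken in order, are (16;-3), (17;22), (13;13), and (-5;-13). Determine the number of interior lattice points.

227

The shoelace formula gives twice the area as |[16·22 − 17·(-3)] + [17·13 − 13·22] + [13·(-13) − (-5)·13] + [(-5)·(-3) − 16·(-13)]| = 457, so the area is 457/2.
The number of boundary lattice points is Σ gcd(|Δx|,|Δy|) = gcd(1,25) + gcd(4,9) + gcd(18,26) + gcd(21,10) = 1+1+2+1 = 5.
By Pick's theorem A = I + B/2 − 1, so I = 457/2 − 5/2 + 1 = 227.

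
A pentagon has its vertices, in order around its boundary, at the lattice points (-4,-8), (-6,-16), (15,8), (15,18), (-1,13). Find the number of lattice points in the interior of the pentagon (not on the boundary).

307

By the shoelace formula, twice the signed area is |((-4)·(-16) − (-6)·(-8)) + ((-6)·8 − 15·(-16)) + (15·18 − 15·8) + (15·13 − (-1)·18) + ((-1)·(-8) − (-4)·13)| = 631, so the area is 631/2.
Along each edge there are gcd(|Δx|,|Δy|)+1 lattice points, so counting each shared vertex once the boundary has gcd(2,8) + gcd(21,24) + gcd(0,10) + gcd(16,5) + gcd(3,21) = 2+3+10+1+3 = 19.
By Pick's theorem A = I + B/2 − 1, so I = 631/2 − 19/2 + 1 = 307.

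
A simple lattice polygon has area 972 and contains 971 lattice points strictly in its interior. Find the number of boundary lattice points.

Pick's theorem gives A = I + B/2 − 1, so B = 2(A − I + 1) = 2(972 − 971 + 1) = 4.

4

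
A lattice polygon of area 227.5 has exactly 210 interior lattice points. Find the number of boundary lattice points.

Pick's theorem gives A = I + B/2 − 1, so B = 2(A − I + 1) = 2(227.5 − 210 + 1) = 37.

37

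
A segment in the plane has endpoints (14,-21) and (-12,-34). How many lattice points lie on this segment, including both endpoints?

The number of lattice points on a segment between lattice points is gcd(|Δx|,|Δy|) + 1 = gcd(26,13) + 1 = 13 + 1 = 14.

14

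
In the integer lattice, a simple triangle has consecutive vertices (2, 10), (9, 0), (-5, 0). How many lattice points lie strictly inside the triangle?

63

The shoelace formula gives twice the area as |(2·0 − 9·10) + (9·0 − (-5)·0) + ((-5)·10 − 2·0)| = 140, so the area is 70.
Summing gcd(|Δx|,|Δy|) over the edges gives the boundary count: gcd(7,10) + gcd(14,0) + gcd(7,10) = 1+14+1 = 16.
By Pick's theorem A = I + B/2 − 1, so I = 70 − 16/2 + 1 = 63.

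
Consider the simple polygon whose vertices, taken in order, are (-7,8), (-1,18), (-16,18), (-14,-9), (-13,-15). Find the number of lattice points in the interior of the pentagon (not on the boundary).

207

Using the shoelace formula, 2A = |[(-7)·18 − (-1)·8] + [(-1)·18 − (-16)·18] + [(-16)·(-9) − (-14)·18] + [(-14)·(-15) − (-13)·(-9)] + [(-13)·8 − (-7)·(-15)]| = 432, so the area is 216.
The number of boundary lattice points is Σ gcd(|Δx|,|Δy|) = gcd(6,10) + gcd(15,0) + gcd(2,27) + gcd(1,6) + gcd(6,23) = 2+15+1+1+1 = 20.
By Pick's theorem A = I + B/2 − 1, so I = 216 − 20/2 + 1 = 207.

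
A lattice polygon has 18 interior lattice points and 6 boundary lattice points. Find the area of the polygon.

20

By Pick's theorem, A = I + B/2 − 1 = 18 + 6/2 − 1 = 20.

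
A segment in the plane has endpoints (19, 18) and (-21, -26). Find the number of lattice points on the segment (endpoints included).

The number of lattice points on a segment between lattice points is gcd(|Δx|,|Δy|) + 1 = gcd(40,44) + 1 = 4 + 1 = 5.

5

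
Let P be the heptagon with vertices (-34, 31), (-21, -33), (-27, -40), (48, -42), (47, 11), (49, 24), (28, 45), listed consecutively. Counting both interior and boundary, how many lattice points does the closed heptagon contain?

5914

Using the shoelace formula, 2A = |[(-34)·(-33) − (-21)·31] + [(-21)·(-40) − (-27)·(-33)] + [(-27)·(-42) − 48·(-40)] + [48·11 − 47·(-42)] + [47·24 − 49·11] + [49·45 − 28·24] + [28·31 − (-34)·45]| = 11798, so the area is 5899.
Summing gcd(|Δx|,|Δy|) over the edges gives the boundary count: gcd(13,64) + gcd(6,7) + gcd(75,2) + gcd(1,53) + gcd(2,13) + gcd(21,21) + gcd(62,14) = 1+1+1+1+1+21+2 = 28.
Pick's theorem gives I = A − B/2 + 1 = 5899 − 28/2 + 1 = 5886, so the closed region contains I + B = 5886 + 28 = 5914 lattice points.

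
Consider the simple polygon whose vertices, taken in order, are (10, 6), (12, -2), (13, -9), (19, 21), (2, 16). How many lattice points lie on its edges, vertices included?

Summing gcd(|Δx|,|Δy|) over the edges gives the boundary count: gcd(2,8) + gcd(1,7) + gcd(6,30) + gcd(17,5) + gcd(8,10) = 2+1+6+1+2 = 12.

12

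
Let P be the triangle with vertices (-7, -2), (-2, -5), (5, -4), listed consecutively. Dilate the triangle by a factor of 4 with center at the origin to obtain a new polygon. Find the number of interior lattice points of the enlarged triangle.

201

The shoelace formula gives twice the area as |((-7)·(-5) − (-2)·(-2)) + ((-2)·(-4) − 5·(-5)) + (5·(-2) − (-7)·(-4))| = 26, so the area is 13.
The number of boundary lattice points is Σ gcd(|Δx|,|Δy|) = gcd(5,3) + gcd(7,1) + gcd(12,2) = 1+1+2 = 4.
Scaling by 4 multiplies the area by 4² = 16 (so the new area is 208) and multiplies the boundary lattice-point count by 4, giving 16.
By Pick's theorem, the interior count of the dilated polygon is 208 − 16/2 + 1 = 201.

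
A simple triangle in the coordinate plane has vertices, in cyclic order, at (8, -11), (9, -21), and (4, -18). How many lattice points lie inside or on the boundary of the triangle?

26

The shoelace formula gives twice the area as |[8·(-21) − 9·(-11)] + [9·(-18) − 4·(-21)] + [4·(-11) − 8·(-18)]| = 47, so the area is 23.5.
Summing gcd(|Δx|,|Δy|) over the edges gives the boundary count: gcd(1,10) + gcd(5,3) + gcd(4,7) = 1+1+1 = 3.
Pick's theorem gives I = A − B/2 + 1 = 23.5 − 3/2 + 1 = 23, so the closed region contains I + B = 23 + 3 = 26 lattice points.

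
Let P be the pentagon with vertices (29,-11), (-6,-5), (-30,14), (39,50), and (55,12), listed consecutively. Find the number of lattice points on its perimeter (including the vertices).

Summing gcd(|Δx|,|Δy|) over the edges gives the boundary count: gcd(35,6) + gcd(24,19) + gcd(69,36) + gcd(16,38) + gcd(26,23) = 1+1+3+2+1 = 8.

8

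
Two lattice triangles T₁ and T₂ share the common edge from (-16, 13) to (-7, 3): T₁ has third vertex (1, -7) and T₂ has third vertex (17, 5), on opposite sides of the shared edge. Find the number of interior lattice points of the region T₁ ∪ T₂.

132

The union is the simple quadrilateral with vertices (-16, 13), (1, -7), (-7, 3), (17, 5) in order.
Using the shoelace formula, 2A = |[(-16)·(-7) − 1·13] + [1·3 − (-7)·(-7)] + [(-7)·5 − 17·3] + [17·13 − (-16)·5]| = 268, so the area is 134.
The number of boundary lattice points is Σ gcd(|Δx|,|Δy|) = gcd(17,20) + gcd(8,10) + gcd(24,2) + gcd(33,8) = 1+2+2+1 = 6.
By Pick's theorem I = A − B/2 + 1 = 134 − 6/2 + 1 = 132.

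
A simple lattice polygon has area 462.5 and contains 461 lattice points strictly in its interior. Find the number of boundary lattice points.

5

Pick's theorem gives A = I + B/2 − 1, so B = 2(A − I + 1) = 2(462.5 − 461 + 1) = 5.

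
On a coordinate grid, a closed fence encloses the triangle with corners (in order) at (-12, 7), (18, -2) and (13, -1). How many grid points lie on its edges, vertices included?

5

Summing gcd(|Δx|,|Δy|) over the edges gives the boundary count: gcd(30,9) + gcd(5,1) + gcd(25,8) = 3+1+1 = 5.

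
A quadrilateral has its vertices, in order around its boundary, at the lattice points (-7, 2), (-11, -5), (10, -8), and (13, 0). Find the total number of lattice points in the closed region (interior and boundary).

The shoelace formula gives twice the area as |[(-7)·(-5) − (-11)·2] + [(-11)·(-8) − 10·(-5)] + [10·0 − 13·(-8)] + [13·2 − (-7)·0]| = 325, so the area is 325/2.
Along each edge there are gcd(|Δx|,|Δy|)+1 lattice points, so counting each shared vertex once the boundary has gcd(4,7) + gcd(21,3) + gcd(3,8) + gcd(20,2) = 1+3+1+2 = 7.
Pick's theorem gives I = A − B/2 + 1 = 325/2 − 7/2 + 1 = 160, so the closed region contains I + B = 160 + 7 = 167 lattice points.

167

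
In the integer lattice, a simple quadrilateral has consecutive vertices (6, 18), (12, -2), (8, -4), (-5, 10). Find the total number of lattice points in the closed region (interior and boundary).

179

Using the shoelace formula, 2A = |(6·(-2) − 12·18) + (12·(-4) − 8·(-2)) + (8·10 − (-5)·(-4)) + ((-5)·18 − 6·10)| = 350, so the area is 175.
Along each edge there are gcd(|Δx|,|Δy|)+1 lattice points, so counting each shared vertex once the boundary has gcd(6,20) + gcd(4,2) + gcd(13,14) + gcd(11,8) = 2+2+1+1 = 6.
Pick's theorem gives I = A − B/2 + 1 = 175 − 6/2 + 1 = 173, so the closed region contains I + B = 173 + 6 = 179 lattice points.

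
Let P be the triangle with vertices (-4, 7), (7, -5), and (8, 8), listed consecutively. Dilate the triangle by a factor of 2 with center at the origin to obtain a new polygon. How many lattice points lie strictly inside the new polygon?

By the shoelace formula, twice the signed area is |[(-4)·(-5) − 7·7] + [7·8 − 8·(-5)] + [8·7 − (-4)·8]| = 155, so the area is 77.5.
Summing gcd(|Δx|,|Δy|) over the edges gives the boundary count: gcd(11,12) + gcd(1,13) + gcd(12,1) = 1+1+1 = 3.
Scaling by 2 multiplies the area by 2² = 4 (so the new area is 310) and multiplies the boundary lattice-point count by 2, giving 6.
By Pick's theorem, the interior count of the dilated polygon is 310 − 6/2 + 1 = 308.

308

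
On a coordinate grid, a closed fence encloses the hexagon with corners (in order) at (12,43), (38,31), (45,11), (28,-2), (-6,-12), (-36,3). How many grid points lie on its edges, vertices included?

29

The number of boundary lattice points is Σ gcd(|Δx|,|Δy|) = gcd(26,12) + gcd(7,20) + gcd(17,13) + gcd(34,10) + gcd(30,15) + gcd(48,40) = 2+1+1+2+15+8 = 29.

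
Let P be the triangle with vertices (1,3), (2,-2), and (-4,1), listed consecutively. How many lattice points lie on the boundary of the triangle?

5

Along each edge there are gcd(|Δx|,|Δy|)+1 lattice points, so counting each shared vertex once the boundary has gcd(1,5) + gcd(6,3) + gcd(5,2) = 1+3+1 = 5.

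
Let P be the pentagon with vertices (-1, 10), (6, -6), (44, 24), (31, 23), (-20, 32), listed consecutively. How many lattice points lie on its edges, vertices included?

Along each edge there are gcd(|Δx|,|Δy|)+1 lattice points, so counting each shared vertex once the boundary has gcd(7,16) + gcd(38,30) + gcd(13,1) + gcd(51,9) + gcd(19,22) = 1+2+1+3+1 = 8.

8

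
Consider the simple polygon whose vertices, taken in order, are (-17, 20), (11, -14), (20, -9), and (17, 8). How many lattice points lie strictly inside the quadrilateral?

By the shoelace formula, twice the signed area is |((-17)·(-14) − 11·20) + (11·(-9) − 20·(-14)) + (20·8 − 17·(-9)) + (17·20 − (-17)·8)| = 988, so the area is 494.
Along each edge there are gcd(|Δx|,|Δy|)+1 lattice points, so counting each shared vertex once the boundary has gcd(28,34) + gcd(9,5) + gcd(3,17) + gcd(34,12) = 2+1+1+2 = 6.
By Pick's theorem A = I + B/2 − 1, so I = 494 − 6/2 + 1 = 492.

492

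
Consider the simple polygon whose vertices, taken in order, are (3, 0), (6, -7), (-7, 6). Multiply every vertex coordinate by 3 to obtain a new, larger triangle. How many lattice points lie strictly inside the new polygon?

211

The shoelace formula gives twice the area as |[3·(-7) − 6·0] + [6·6 − (-7)·(-7)] + [(-7)·0 − 3·6]| = 52, so the area is 26.
Along each edge there are gcd(|Δx|,|Δy|)+1 lattice points, so counting each shared vertex once the boundary has gcd(3,7) + gcd(13,13) + gcd(10,6) = 1+13+2 = 16.
Scaling by 3 multiplies the area by 3² = 9 (so the new area is 234) and multiplies the boundary lattice-point count by 3, giving 48.
By Pick's theorem, the interior count of the dilated polygon is 234 − 48/2 + 1 = 211.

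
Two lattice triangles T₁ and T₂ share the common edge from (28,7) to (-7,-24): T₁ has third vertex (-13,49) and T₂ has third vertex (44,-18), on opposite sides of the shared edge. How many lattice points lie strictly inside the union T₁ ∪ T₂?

2054

The union is the simple quadrilateral with vertices (28,7), (-13,49), (-7,-24), (44,-18) in order.
The shoelace formula gives twice the area as |[28·49 − (-13)·7] + [(-13)·(-24) − (-7)·49] + [(-7)·(-18) − 44·(-24)] + [44·7 − 28·(-18)]| = 4112, so the area is 2056.
Along each edge there are gcd(|Δx|,|Δy|)+1 lattice points, so counting each shared vertex once the boundary has gcd(41,42) + gcd(6,73) + gcd(51,6) + gcd(16,25) = 1+1+3+1 = 6.
By Pick's theorem I = A − B/2 + 1 = 2056 − 6/2 + 1 = 2054.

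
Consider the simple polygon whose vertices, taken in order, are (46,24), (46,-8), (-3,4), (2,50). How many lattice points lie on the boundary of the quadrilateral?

The number of boundary lattice points is Σ gcd(|Δx|,|Δy|) = gcd(0,32) + gcd(49,12) + gcd(5,46) + gcd(44,26) = 32+1+1+2 = 36.

36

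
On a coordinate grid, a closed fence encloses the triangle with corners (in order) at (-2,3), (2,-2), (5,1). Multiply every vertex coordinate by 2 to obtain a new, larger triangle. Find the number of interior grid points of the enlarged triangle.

The shoelace formula gives twice the area as |[(-2)·(-2) − 2·3] + [2·1 − 5·(-2)] + [5·3 − (-2)·1]| = 27, so the area is 27/2.
Along each edge there are gcd(|Δx|,|Δy|)+1 lattice points, so counting each shared vertex once the boundary has gcd(4,5) + gcd(3,3) + gcd(7,2) = 1+3+1 = 5.
Scaling by 2 multiplies the area by 2² = 4 (so the new area is 54) and multiplies the boundary lattice-point count by 2, giving 10.
By Pick's theorem, the interior count of the dilated polygon is 54 − 10/2 + 1 = 50.

50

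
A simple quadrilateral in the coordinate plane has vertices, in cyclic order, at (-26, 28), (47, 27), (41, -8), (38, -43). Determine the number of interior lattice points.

The shoelace formula gives twice the area as |[(-26)·27 − 47·28] + [47·(-8) − 41·27] + [41·(-43) − 38·(-8)] + [38·28 − (-26)·(-43)]| = 5014, so the area is 2507.
Summing gcd(|Δx|,|Δy|) over the edges gives the boundary count: gcd(73,1) + gcd(6,35) + gcd(3,35) + gcd(64,71) = 1+1+1+1 = 4.
By Pick's theorem A = I + B/2 − 1, so I = 2507 − 4/2 + 1 = 2506.

2506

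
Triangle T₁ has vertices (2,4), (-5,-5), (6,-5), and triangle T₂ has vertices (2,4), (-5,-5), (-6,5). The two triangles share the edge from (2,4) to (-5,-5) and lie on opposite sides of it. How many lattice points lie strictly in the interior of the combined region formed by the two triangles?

83

The union is the simple quadrilateral with vertices (2,4), (6,-5), (-5,-5), (-6,5) in order.
The shoelace formula gives twice the area as |(2·(-5) − 6·4) + (6·(-5) − (-5)·(-5)) + ((-5)·5 − (-6)·(-5)) + ((-6)·4 − 2·5)| = 178, so the area is 89.
The number of boundary lattice points is Σ gcd(|Δx|,|Δy|) = gcd(4,9) + gcd(11,0) + gcd(1,10) + gcd(8,1) = 1+11+1+1 = 14.
By Pick's theorem I = A − B/2 + 1 = 89 − 14/2 + 1 = 83.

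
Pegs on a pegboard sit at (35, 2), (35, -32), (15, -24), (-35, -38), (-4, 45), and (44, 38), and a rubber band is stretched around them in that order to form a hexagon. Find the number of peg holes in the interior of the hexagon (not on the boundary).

4006

The shoelace formula gives twice the area as |(35·(-32) − 35·2) + (35·(-24) − 15·(-32)) + (15·(-38) − (-35)·(-24)) + ((-35)·45 − (-4)·(-38)) + ((-4)·38 − 44·45) + (44·2 − 35·38)| = 8061, so the area is 4030.5.
Summing gcd(|Δx|,|Δy|) over the edges gives the boundary count: gcd(0,34) + gcd(20,8) + gcd(50,14) + gcd(31,83) + gcd(48,7) + gcd(9,36) = 34+4+2+1+1+9 = 51.
Pick's theorem gives I = A − B/2 + 1 = 4030.5 − 51/2 + 1 = 4006.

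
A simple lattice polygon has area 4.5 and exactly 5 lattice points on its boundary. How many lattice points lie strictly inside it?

From Pick's theorem, I = A − B/2 + 1 = 4.5 − 5/2 + 1 = 3.

3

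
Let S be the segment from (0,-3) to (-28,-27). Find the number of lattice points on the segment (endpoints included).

The number of lattice points on a segment between lattice points is gcd(|Δx|,|Δy|) + 1 = gcd(28,24) + 1 = 4 + 1 = 5.

5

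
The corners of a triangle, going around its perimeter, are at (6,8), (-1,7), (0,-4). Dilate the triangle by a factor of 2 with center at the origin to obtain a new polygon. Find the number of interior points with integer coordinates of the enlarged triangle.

Using the shoelace formula, 2A = |[6·7 − (-1)·8] + [(-1)·(-4) − 0·7] + [0·8 − 6·(-4)]| = 78, so the area is 39.
Summing gcd(|Δx|,|Δy|) over the edges gives the boundary count: gcd(7,1) + gcd(1,11) + gcd(6,12) = 1+1+6 = 8.
Scaling by 2 multiplies the area by 2² = 4 (so the new area is 156) and multiplies the boundary lattice-point count by 2, giving 16.
By Pick's theorem, the interior count of the dilated polygon is 156 − 16/2 + 1 = 149.

149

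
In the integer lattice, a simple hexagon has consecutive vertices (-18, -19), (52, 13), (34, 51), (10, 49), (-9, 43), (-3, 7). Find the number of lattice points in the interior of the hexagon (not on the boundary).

2614

Using the shoelace formula, 2A = |((-18)·13 − 52·(-19)) + (52·51 − 34·13) + (34·49 − 10·51) + (10·43 − (-9)·49) + ((-9)·7 − (-3)·43) + ((-3)·(-19) − (-18)·7)| = 5240, so the area is 2620.
The number of boundary lattice points is Σ gcd(|Δx|,|Δy|) = gcd(70,32) + gcd(18,38) + gcd(24,2) + gcd(19,6) + gcd(6,36) + gcd(15,26) = 2+2+2+1+6+1 = 14.
By Pick's theorem A = I + B/2 − 1, so I = 2620 − 14/2 + 1 = 2614.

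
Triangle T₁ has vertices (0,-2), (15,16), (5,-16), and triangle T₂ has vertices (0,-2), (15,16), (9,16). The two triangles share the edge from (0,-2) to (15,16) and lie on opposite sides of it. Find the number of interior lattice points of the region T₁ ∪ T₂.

196

The union is the simple quadrilateral with vertices (0,-2), (5,-16), (15,16), (9,16) in order.
The shoelace formula gives twice the area as |(0·(-16) − 5·(-2)) + (5·16 − 15·(-16)) + (15·16 − 9·16) + (9·(-2) − 0·16)| = 408, so the area is 204.
Along each edge there are gcd(|Δx|,|Δy|)+1 lattice points, so counting each shared vertex once the boundary has gcd(5,14) + gcd(10,32) + gcd(6,0) + gcd(9,18) = 1+2+6+9 = 18.
By Pick's theorem I = A − B/2 + 1 = 204 − 18/2 + 1 = 196.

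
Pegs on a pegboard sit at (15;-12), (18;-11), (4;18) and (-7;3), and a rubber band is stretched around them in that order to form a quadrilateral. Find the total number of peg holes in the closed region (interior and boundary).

The shoelace formula gives twice the area as |[15·(-11) − 18·(-12)] + [18·18 − 4·(-11)] + [4·3 − (-7)·18] + [(-7)·(-12) − 15·3]| = 596, so the area is 298.
Summing gcd(|Δx|,|Δy|) over the edges gives the boundary count: gcd(3,1) + gcd(14,29) + gcd(11,15) + gcd(22,15) = 1+1+1+1 = 4.
Pick's theorem gives I = A − B/2 + 1 = 298 − 4/2 + 1 = 297, so the closed region contains I + B = 297 + 4 = 301 lattice points.

301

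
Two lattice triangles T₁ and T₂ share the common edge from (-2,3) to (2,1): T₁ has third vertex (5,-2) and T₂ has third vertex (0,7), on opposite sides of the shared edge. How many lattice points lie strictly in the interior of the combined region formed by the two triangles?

10

The union is the simple quadrilateral with vertices (-2,3), (5,-2), (2,1), (0,7) in order.
The shoelace formula gives twice the area as |((-2)·(-2) − 5·3) + (5·1 − 2·(-2)) + (2·7 − 0·1) + (0·3 − (-2)·7)| = 26, so the area is 13.
Summing gcd(|Δx|,|Δy|) over the edges gives the boundary count: gcd(7,5) + gcd(3,3) + gcd(2,6) + gcd(2,4) = 1+3+2+2 = 8.
By Pick's theorem I = A − B/2 + 1 = 13 − 8/2 + 1 = 10.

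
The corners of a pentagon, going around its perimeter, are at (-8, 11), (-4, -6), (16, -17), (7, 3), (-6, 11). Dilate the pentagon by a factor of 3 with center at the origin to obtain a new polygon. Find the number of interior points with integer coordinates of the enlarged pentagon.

The shoelace formula gives twice the area as |[(-8)·(-6) − (-4)·11] + [(-4)·(-17) − 16·(-6)] + [16·3 − 7·(-17)] + [7·11 − (-6)·3] + [(-6)·11 − (-8)·11]| = 540, so the area is 270.
Summing gcd(|Δx|,|Δy|) over the edges gives the boundary count: gcd(4,17) + gcd(20,11) + gcd(9,20) + gcd(13,8) + gcd(2,0) = 1+1+1+1+2 = 6.
Scaling by 3 multiplies the area by 3² = 9 (so the new area is 2430) and multiplies the boundary lattice-point count by 3, giving 18.
By Pick's theorem, the interior count of the dilated polygon is 2430 − 18/2 + 1 = 2422.

2422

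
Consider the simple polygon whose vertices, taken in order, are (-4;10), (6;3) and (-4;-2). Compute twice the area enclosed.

120

The shoelace formula gives twice the area as |((-4)·3 − 6·10) + (6·(-2) − (-4)·3) + ((-4)·10 − (-4)·(-2))| = 120, so the area is 60.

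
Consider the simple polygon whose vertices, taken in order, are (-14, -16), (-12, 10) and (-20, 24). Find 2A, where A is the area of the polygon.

236

Using the shoelace formula, 2A = |((-14)·10 − (-12)·(-16)) + ((-12)·24 − (-20)·10) + ((-20)·(-16) − (-14)·24)| = 236, so the area is 118.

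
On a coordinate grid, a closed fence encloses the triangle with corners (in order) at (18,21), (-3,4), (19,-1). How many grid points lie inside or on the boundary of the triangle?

242

By the shoelace formula, twice the signed area is |(18·4 − (-3)·21) + ((-3)·(-1) − 19·4) + (19·21 − 18·(-1))| = 479, so the area is 239.5.
Summing gcd(|Δx|,|Δy|) over the edges gives the boundary count: gcd(21,17) + gcd(22,5) + gcd(1,22) = 1+1+1 = 3.
Pick's theorem gives I = A − B/2 + 1 = 239.5 − 3/2 + 1 = 239, so the closed region contains I + B = 239 + 3 = 242 lattice points.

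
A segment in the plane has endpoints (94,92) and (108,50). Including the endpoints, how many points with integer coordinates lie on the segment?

The number of lattice points on a segment between lattice points is gcd(|Δx|,|Δy|) + 1 = gcd(14,42) + 1 = 14 + 1 = 15.

15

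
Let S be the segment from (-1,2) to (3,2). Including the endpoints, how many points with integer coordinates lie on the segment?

The number of lattice points on a segment between lattice points is gcd(|Δx|,|Δy|) + 1 = gcd(4,0) + 1 = 4 + 1 = 5.

5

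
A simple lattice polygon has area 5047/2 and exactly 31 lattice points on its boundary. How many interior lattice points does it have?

Pick's theorem A = I + B/2 − 1 rearranges to I = A − B/2 + 1 = 5047/2 − 31/2 + 1 = 2509.

2509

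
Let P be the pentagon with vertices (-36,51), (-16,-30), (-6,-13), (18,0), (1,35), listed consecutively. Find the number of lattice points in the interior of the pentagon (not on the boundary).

Using the shoelace formula, 2A = |[(-36)·(-30) − (-16)·51] + [(-16)·(-13) − (-6)·(-30)] + [(-6)·0 − 18·(-13)] + [18·35 − 1·0] + [1·51 − (-36)·35]| = 4099, so the area is 2049.5.
The number of boundary lattice points is Σ gcd(|Δx|,|Δy|) = gcd(20,81) + gcd(10,17) + gcd(24,13) + gcd(17,35) + gcd(37,16) = 1+1+1+1+1 = 5.
Pick's theorem gives I = A − B/2 + 1 = 2049.5 − 5/2 + 1 = 2048.

2048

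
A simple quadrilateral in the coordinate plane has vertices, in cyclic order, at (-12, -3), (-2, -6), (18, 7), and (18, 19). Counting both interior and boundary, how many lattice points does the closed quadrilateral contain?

Using the shoelace formula, 2A = |((-12)·(-6) − (-2)·(-3)) + ((-2)·7 − 18·(-6)) + (18·19 − 18·7) + (18·(-3) − (-12)·19)| = 550, so the area is 275.
Summing gcd(|Δx|,|Δy|) over the edges gives the boundary count: gcd(10,3) + gcd(20,13) + gcd(0,12) + gcd(30,22) = 1+1+12+2 = 16.
Pick's theorem gives I = A − B/2 + 1 = 275 − 16/2 + 1 = 268, so the closed region contains I + B = 268 + 16 = 284 lattice points.

284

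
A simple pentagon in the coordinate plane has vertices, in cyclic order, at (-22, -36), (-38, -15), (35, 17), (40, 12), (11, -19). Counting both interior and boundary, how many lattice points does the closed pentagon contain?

By the shoelace formula, twice the signed area is |[(-22)·(-15) − (-38)·(-36)] + [(-38)·17 − 35·(-15)] + [35·12 − 40·17] + [40·(-19) − 11·12] + [11·(-36) − (-22)·(-19)]| = 3125, so the area is 1562.5.
Along each edge there are gcd(|Δx|,|Δy|)+1 lattice points, so counting each shared vertex once the boundary has gcd(16,21) + gcd(73,32) + gcd(5,5) + gcd(29,31) + gcd(33,17) = 1+1+5+1+1 = 9.
Pick's theorem gives I = A − B/2 + 1 = 1562.5 − 9/2 + 1 = 1559, so the closed region contains I + B = 1559 + 9 = 1568 lattice points.

1568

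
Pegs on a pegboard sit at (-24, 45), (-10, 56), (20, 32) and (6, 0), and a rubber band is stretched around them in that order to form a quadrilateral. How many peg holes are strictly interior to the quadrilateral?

1117

By the shoelace formula, twice the signed area is |[(-24)·56 − (-10)·45] + [(-10)·32 − 20·56] + [20·0 − 6·32] + [6·45 − (-24)·0]| = 2256, so the area is 1128.
The number of boundary lattice points is Σ gcd(|Δx|,|Δy|) = gcd(14,11) + gcd(30,24) + gcd(14,32) + gcd(30,45) = 1+6+2+15 = 24.
Pick's theorem gives I = A − B/2 + 1 = 1128 − 24/2 + 1 = 1117.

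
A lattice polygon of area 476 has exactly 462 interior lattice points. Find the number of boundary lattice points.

30

Pick's theorem gives A = I + B/2 − 1, so B = 2(A − I + 1) = 2(476 − 462 + 1) = 30.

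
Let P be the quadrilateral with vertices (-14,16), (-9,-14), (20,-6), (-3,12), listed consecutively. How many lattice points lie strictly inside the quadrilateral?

505

The shoelace formula gives twice the area as |((-14)·(-14) − (-9)·16) + ((-9)·(-6) − 20·(-14)) + (20·12 − (-3)·(-6)) + ((-3)·16 − (-14)·12)| = 1016, so the area is 508.
Summing gcd(|Δx|,|Δy|) over the edges gives the boundary count: gcd(5,30) + gcd(29,8) + gcd(23,18) + gcd(11,4) = 5+1+1+1 = 8.
Pick's theorem gives I = A − B/2 + 1 = 508 − 8/2 + 1 = 505.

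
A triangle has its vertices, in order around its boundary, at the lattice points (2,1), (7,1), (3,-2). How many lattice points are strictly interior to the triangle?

The shoelace formula gives twice the area as |(2·1 − 7·1) + (7·(-2) − 3·1) + (3·1 − 2·(-2))| = 15, so the area is 7.5.
The number of boundary lattice points is Σ gcd(|Δx|,|Δy|) = gcd(5,0) + gcd(4,3) + gcd(1,3) = 5+1+1 = 7.
Pick's theorem gives I = A − B/2 + 1 = 7.5 − 7/2 + 1 = 5.

5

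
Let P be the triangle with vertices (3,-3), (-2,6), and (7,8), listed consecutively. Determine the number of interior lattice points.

45

By the shoelace formula, twice the signed area is |(3·6 − (-2)·(-3)) + ((-2)·8 − 7·6) + (7·(-3) − 3·8)| = 91, so the area is 91/2.
The number of boundary lattice points is Σ gcd(|Δx|,|Δy|) = gcd(5,9) + gcd(9,2) + gcd(4,11) = 1+1+1 = 3.
By Pick's theorem A = I + B/2 − 1, so I = 91/2 − 3/2 + 1 = 45.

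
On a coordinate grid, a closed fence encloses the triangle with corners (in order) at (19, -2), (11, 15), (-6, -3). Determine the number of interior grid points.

The shoelace formula gives twice the area as |[19·15 − 11·(-2)] + [11·(-3) − (-6)·15] + [(-6)·(-2) − 19·(-3)]| = 433, so the area is 216.5.
Summing gcd(|Δx|,|Δy|) over the edges gives the boundary count: gcd(8,17) + gcd(17,18) + gcd(25,1) = 1+1+1 = 3.
By Pick's theorem A = I + B/2 − 1, so I = 216.5 − 3/2 + 1 = 216.

216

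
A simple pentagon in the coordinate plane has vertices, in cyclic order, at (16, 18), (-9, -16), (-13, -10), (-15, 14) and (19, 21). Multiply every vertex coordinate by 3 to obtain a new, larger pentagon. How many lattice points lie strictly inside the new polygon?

By the shoelace formula, twice the signed area is |(16·(-16) − (-9)·18) + ((-9)·(-10) − (-13)·(-16)) + ((-13)·14 − (-15)·(-10)) + ((-15)·21 − 19·14) + (19·18 − 16·21)| = 1119, so the area is 559.5.
Summing gcd(|Δx|,|Δy|) over the edges gives the boundary count: gcd(25,34) + gcd(4,6) + gcd(2,24) + gcd(34,7) + gcd(3,3) = 1+2+2+1+3 = 9.
Scaling by 3 multiplies the area by 3² = 9 (so the new area is 5035.5) and multiplies the boundary lattice-point count by 3, giving 27.
By Pick's theorem, the interior count of the dilated polygon is 5035.5 − 27/2 + 1 = 5023.

5023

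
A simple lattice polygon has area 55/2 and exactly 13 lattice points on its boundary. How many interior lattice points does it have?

Pick's theorem A = I + B/2 − 1 rearranges to I = A − B/2 + 1 = 55/2 − 13/2 + 1 = 22.

22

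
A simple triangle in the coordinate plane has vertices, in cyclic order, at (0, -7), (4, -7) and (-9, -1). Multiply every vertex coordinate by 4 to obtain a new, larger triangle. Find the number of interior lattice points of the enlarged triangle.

177

By the shoelace formula, twice the signed area is |[0·(-7) − 4·(-7)] + [4·(-1) − (-9)·(-7)] + [(-9)·(-7) − 0·(-1)]| = 24, so the area is 12.
The number of boundary lattice points is Σ gcd(|Δx|,|Δy|) = gcd(4,0) + gcd(13,6) + gcd(9,6) = 4+1+3 = 8.
Scaling by 4 multiplies the area by 4² = 16 (so the new area is 192) and multiplies the boundary lattice-point count by 4, giving 32.
By Pick's theorem, the interior count of the dilated polygon is 192 − 32/2 + 1 = 177.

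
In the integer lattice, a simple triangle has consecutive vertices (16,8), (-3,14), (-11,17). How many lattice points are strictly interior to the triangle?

0

The shoelace formula gives twice the area as |(16·14 − (-3)·8) + ((-3)·17 − (-11)·14) + ((-11)·8 − 16·17)| = 9, so the area is 9/2.
The number of boundary lattice points is Σ gcd(|Δx|,|Δy|) = gcd(19,6) + gcd(8,3) + gcd(27,9) = 1+1+9 = 11.
Pick's theorem gives I = A − B/2 + 1 = 9/2 − 11/2 + 1 = 0.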